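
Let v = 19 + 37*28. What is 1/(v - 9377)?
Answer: -1/8322 ≈ -0.00012016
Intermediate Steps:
v = 1055 (v = 19 + 1036 = 1055)
1/(v - 9377) = 1/(1055 - 9377) = 1/(-8322) = -1/8322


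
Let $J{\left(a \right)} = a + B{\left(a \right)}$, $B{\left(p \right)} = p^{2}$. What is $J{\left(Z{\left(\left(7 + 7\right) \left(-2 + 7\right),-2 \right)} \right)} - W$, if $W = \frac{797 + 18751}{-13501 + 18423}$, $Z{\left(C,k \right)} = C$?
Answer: $\frac{12221396}{2461} \approx 4966.0$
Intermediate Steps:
$W = \frac{9774}{2461}$ ($W = \frac{19548}{4922} = 19548 \cdot \frac{1}{4922} = \frac{9774}{2461} \approx 3.9716$)
$J{\left(a \right)} = a + a^{2}$
$J{\left(Z{\left(\left(7 + 7\right) \left(-2 + 7\right),-2 \right)} \right)} - W = \left(7 + 7\right) \left(-2 + 7\right) \left(1 + \left(7 + 7\right) \left(-2 + 7\right)\right) - \frac{9774}{2461} = 14 \cdot 5 \left(1 + 14 \cdot 5\right) - \frac{9774}{2461} = 70 \left(1 + 70\right) - \frac{9774}{2461} = 70 \cdot 71 - \frac{9774}{2461} = 4970 - \frac{9774}{2461} = \frac{12221396}{2461}$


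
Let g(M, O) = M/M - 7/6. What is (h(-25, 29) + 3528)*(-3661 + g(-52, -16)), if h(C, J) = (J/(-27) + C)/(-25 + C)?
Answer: -26159973092/2025 ≈ -1.2919e+7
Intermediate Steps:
g(M, O) = -⅙ (g(M, O) = 1 - 7*⅙ = 1 - 7/6 = -⅙)
h(C, J) = (C - J/27)/(-25 + C) (h(C, J) = (J*(-1/27) + C)/(-25 + C) = (-J/27 + C)/(-25 + C) = (C - J/27)/(-25 + C))
(h(-25, 29) + 3528)*(-3661 + g(-52, -16)) = ((-25 - 1/27*29)/(-25 - 25) + 3528)*(-3661 - ⅙) = ((-25 - 29/27)/(-50) + 3528)*(-21967/6) = (-1/50*(-704/27) + 3528)*(-21967/6) = (352/675 + 3528)*(-21967/6) = (2381752/675)*(-21967/6) = -26159973092/2025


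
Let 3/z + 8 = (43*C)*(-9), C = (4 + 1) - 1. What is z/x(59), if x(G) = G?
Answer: -3/91804 ≈ -3.2678e-5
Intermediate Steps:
C = 4 (C = 5 - 1 = 4)
z = -3/1556 (z = 3/(-8 + (43*4)*(-9)) = 3/(-8 + 172*(-9)) = 3/(-8 - 1548) = 3/(-1556) = 3*(-1/1556) = -3/1556 ≈ -0.0019280)
z/x(59) = -3/1556/59 = -3/1556*1/59 = -3/91804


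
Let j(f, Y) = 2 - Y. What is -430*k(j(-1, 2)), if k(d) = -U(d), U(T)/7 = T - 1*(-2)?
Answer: 6020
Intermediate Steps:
U(T) = 14 + 7*T (U(T) = 7*(T - 1*(-2)) = 7*(T + 2) = 7*(2 + T) = 14 + 7*T)
k(d) = -14 - 7*d (k(d) = -(14 + 7*d) = -14 - 7*d)
-430*k(j(-1, 2)) = -430*(-14 - 7*(2 - 1*2)) = -430*(-14 - 7*(2 - 2)) = -430*(-14 - 7*0) = -430*(-14 + 0) = -430*(-14) = 6020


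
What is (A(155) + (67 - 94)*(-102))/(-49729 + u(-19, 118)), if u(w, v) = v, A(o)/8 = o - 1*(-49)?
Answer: -1462/16537 ≈ -0.088408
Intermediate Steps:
A(o) = 392 + 8*o (A(o) = 8*(o - 1*(-49)) = 8*(o + 49) = 8*(49 + o) = 392 + 8*o)
(A(155) + (67 - 94)*(-102))/(-49729 + u(-19, 118)) = ((392 + 8*155) + (67 - 94)*(-102))/(-49729 + 118) = ((392 + 1240) - 27*(-102))/(-49611) = (1632 + 2754)*(-1/49611) = 4386*(-1/49611) = -1462/16537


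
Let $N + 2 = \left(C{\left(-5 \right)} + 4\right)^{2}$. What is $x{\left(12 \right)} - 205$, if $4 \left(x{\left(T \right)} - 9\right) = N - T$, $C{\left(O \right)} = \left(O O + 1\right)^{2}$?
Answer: $\frac{230801}{2} \approx 1.154 \cdot 10^{5}$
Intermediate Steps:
$C{\left(O \right)} = \left(1 + O^{2}\right)^{2}$ ($C{\left(O \right)} = \left(O^{2} + 1\right)^{2} = \left(1 + O^{2}\right)^{2}$)
$N = 462398$ ($N = -2 + \left(\left(1 + \left(-5\right)^{2}\right)^{2} + 4\right)^{2} = -2 + \left(\left(1 + 25\right)^{2} + 4\right)^{2} = -2 + \left(26^{2} + 4\right)^{2} = -2 + \left(676 + 4\right)^{2} = -2 + 680^{2} = -2 + 462400 = 462398$)
$x{\left(T \right)} = \frac{231217}{2} - \frac{T}{4}$ ($x{\left(T \right)} = 9 + \frac{462398 - T}{4} = 9 - \left(- \frac{231199}{2} + \frac{T}{4}\right) = \frac{231217}{2} - \frac{T}{4}$)
$x{\left(12 \right)} - 205 = \left(\frac{231217}{2} - 3\right) - 205 = \frac{231211}{2} - 205 = \frac{230801}{2}$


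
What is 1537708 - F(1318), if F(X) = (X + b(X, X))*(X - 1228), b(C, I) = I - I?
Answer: 1419088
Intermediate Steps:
b(C, I) = 0
F(X) = X*(-1228 + X) (F(X) = (X + 0)*(X - 1228) = X*(-1228 + X))
1537708 - F(1318) = 1537708 - 1318*(-1228 + 1318) = 1537708 - 1318*90 = 1537708 - 1*118620 = 1537708 - 118620 = 1419088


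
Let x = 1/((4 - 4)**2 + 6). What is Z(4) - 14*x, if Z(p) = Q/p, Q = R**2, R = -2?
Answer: -4/3 ≈ -1.3333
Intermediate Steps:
Q = 4 (Q = (-2)**2 = 4)
Z(p) = 4/p
x = 1/6 (x = 1/(0**2 + 6) = 1/(0 + 6) = 1/6 ≈ 0.16667)
Z(4) - 14*x = 4/4 - 14*1/6 = 4*(1/4) - 7/3 = 1 - 7/3 = -4/3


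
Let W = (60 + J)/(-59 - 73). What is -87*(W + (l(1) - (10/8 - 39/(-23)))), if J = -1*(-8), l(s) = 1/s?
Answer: 216659/1012 ≈ 214.09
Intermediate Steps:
J = 8
W = -17/33 (W = (60 + 8)/(-59 - 73) = 68/(-132) = 68*(-1/132) = -17/33 ≈ -0.51515)
-87*(W + (l(1) - (10/8 - 39/(-23)))) = -87*(-17/33 + (1/1 - (10/8 - 39/(-23)))) = -87*(-17/33 + (1 - (10*(⅛) - 39*(-1/23)))) = -87*(-17/33 + (1 - (5/4 + 39/23))) = -87*(-17/33 + (1 - 1*271/92)) = -87*(-17/33 + (1 - 271/92)) = -87*(-17/33 - 179/92) = -87*(-7471/3036) = 216659/1012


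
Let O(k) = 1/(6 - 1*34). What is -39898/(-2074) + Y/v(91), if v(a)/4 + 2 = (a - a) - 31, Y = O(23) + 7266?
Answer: -137243035/3832752 ≈ -35.808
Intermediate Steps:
O(k) = -1/28 (O(k) = 1/(6 - 34) = 1/(-28) = -1/28)
Y = 203447/28 (Y = -1/28 + 7266 = 203447/28 ≈ 7266.0)
v(a) = -132 (v(a) = -8 + 4*((a - a) - 31) = -8 + 4*(0 - 31) = -8 + 4*(-31) = -8 - 124 = -132)
-39898/(-2074) + Y/v(91) = -39898/(-2074) + (203447/28)/(-132) = -39898*(-1/2074) + (203447/28)*(-1/132) = 19949/1037 - 203447/3696 = -137243035/3832752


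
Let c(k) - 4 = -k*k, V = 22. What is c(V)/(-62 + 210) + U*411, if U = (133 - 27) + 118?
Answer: 3406248/37 ≈ 92061.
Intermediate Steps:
U = 224 (U = 106 + 118 = 224)
c(k) = 4 - k² (c(k) = 4 - k*k = 4 - k²)
c(V)/(-62 + 210) + U*411 = (4 - 1*22²)/(-62 + 210) + 224*411 = (4 - 1*484)/148 + 92064 = (4 - 484)*(1/148) + 92064 = -480*1/148 + 92064 = -120/37 + 92064 = 3406248/37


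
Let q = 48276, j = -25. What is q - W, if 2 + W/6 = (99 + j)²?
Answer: 15432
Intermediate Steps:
W = 32844 (W = -12 + 6*(99 - 25)² = -12 + 6*74² = -12 + 6*5476 = -12 + 32856 = 32844)
q - W = 48276 - 1*32844 = 48276 - 32844 = 15432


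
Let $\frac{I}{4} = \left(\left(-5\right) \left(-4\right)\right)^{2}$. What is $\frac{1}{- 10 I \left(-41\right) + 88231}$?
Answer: $\frac{1}{744231} \approx 1.3437 \cdot 10^{-6}$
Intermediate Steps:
$I = 1600$ ($I = 4 \left(\left(-5\right) \left(-4\right)\right)^{2} = 4 \cdot 20^{2} = 4 \cdot 400 = 1600$)
$\frac{1}{- 10 I \left(-41\right) + 88231} = \frac{1}{\left(-10\right) 1600 \left(-41\right) + 88231} = \frac{1}{\left(-16000\right) \left(-41\right) + 88231} = \frac{1}{656000 + 88231} = \frac{1}{744231}$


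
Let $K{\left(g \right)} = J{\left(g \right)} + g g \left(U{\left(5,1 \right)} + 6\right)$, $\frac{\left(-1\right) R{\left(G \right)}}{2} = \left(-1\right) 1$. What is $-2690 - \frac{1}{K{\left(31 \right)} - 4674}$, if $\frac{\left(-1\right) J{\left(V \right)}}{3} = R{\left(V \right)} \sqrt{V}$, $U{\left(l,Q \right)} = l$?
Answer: $- \frac{93540702067}{34773493} - \frac{6 \sqrt{31}}{34773493} \approx -2690.0$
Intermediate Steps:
$R{\left(G \right)} = 2$ ($R{\left(G \right)} = - 2 \left(\left(-1\right) 1\right) = \left(-2\right) \left(-1\right) = 2$)
$J{\left(V \right)} = - 6 \sqrt{V}$ ($J{\left(V \right)} = - 3 \cdot 2 \sqrt{V} = - 6 \sqrt{V}$)
$K{\left(g \right)} = - 6 \sqrt{g} + 11 g^{2}$ ($K{\left(g \right)} = - 6 \sqrt{g} + g g \left(5 + 6\right) = - 6 \sqrt{g} + g g 11 = - 6 \sqrt{g} + g 11 g = - 6 \sqrt{g} + 11 g^{2}$)
$-2690 - \frac{1}{K{\left(31 \right)} - 4674} = -2690 - \frac{1}{\left(- 6 \sqrt{31} + 11 \cdot 31^{2}\right) - 4674} = -2690 - \frac{1}{\left(- 6 \sqrt{31} + 11 \cdot 961\right) - 4674} = -2690 - \frac{1}{\left(- 6 \sqrt{31} + 10571\right) - 4674} = -2690 - \frac{1}{\left(10571 - 6 \sqrt{31}\right) - 4674} = -2690 - \frac{1}{5897 - 6 \sqrt{31}}$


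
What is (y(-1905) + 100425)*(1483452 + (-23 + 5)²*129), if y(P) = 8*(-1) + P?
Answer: 150255230976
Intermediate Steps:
y(P) = -8 + P
(y(-1905) + 100425)*(1483452 + (-23 + 5)²*129) = ((-8 - 1905) + 100425)*(1483452 + (-23 + 5)²*129) = (-1913 + 100425)*(1483452 + (-18)²*129) = 98512*(1483452 + 324*129) = 98512*(1483452 + 41796) = 98512*1525248 = 150255230976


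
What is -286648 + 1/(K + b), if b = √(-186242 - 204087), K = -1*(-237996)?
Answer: (-286648*√390329 + 68221077407*I)/(√390329 - 237996*I) ≈ -2.8665e+5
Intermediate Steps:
K = 237996
b = I*√390329 (b = √(-390329) = I*√390329 ≈ 624.76*I)
-286648 + 1/(K + b) = -286648 + 1/(237996 + I*√390329)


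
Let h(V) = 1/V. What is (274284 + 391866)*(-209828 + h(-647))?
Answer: -90435669329550/647 ≈ -1.3978e+11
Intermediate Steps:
(274284 + 391866)*(-209828 + h(-647)) = (274284 + 391866)*(-209828 + 1/(-647)) = 666150*(-209828 - 1/647) = 666150*(-135758717/647) = -90435669329550/647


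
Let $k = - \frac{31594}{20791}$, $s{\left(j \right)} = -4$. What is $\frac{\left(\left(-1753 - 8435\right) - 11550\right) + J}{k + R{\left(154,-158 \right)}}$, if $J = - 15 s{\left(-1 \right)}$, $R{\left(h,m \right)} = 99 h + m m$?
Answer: $- \frac{75117883}{139329086} \approx -0.53914$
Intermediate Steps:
$R{\left(h,m \right)} = m^{2} + 99 h$ ($R{\left(h,m \right)} = 99 h + m^{2} = m^{2} + 99 h$)
$k = - \frac{31594}{20791}$ ($k = \left(-31594\right) \frac{1}{20791} = - \frac{31594}{20791} \approx -1.5196$)
$J = 60$ ($J = \left(-15\right) \left(-4\right) = 60$)
$\frac{\left(\left(-1753 - 8435\right) - 11550\right) + J}{k + R{\left(154,-158 \right)}} = \frac{\left(\left(-1753 - 8435\right) - 11550\right) + 60}{- \frac{31594}{20791} + \left(\left(-158\right)^{2} + 99 \cdot 154\right)} = \frac{\left(-10188 - 11550\right) + 60}{- \frac{31594}{20791} + \left(24964 + 15246\right)} = \frac{-21738 + 60}{- \frac{31594}{20791} + 40210} = - \frac{21678}{\frac{835974516}{20791}} = \left(-21678\right) \frac{20791}{835974516} = - \frac{75117883}{139329086}$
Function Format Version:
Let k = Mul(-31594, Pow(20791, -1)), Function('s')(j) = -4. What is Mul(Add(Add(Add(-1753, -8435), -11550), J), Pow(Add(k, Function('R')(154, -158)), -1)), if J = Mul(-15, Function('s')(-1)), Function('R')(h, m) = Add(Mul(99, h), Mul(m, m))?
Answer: Rational(-75117883, 139329086) ≈ -0.53914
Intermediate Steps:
Function('R')(h, m) = Add(Pow(m, 2), Mul(99, h)) (Function('R')(h, m) = Add(Mul(99, h), Pow(m, 2)) = Add(Pow(m, 2), Mul(99, h)))
k = Rational(-31594, 20791) (k = Mul(-31594, Rational(1, 20791)) = Rational(-31594, 20791) ≈ -1.5196)
J = 60 (J = Mul(-15, -4) = 60)
Mul(Add(Add(Add(-1753, -8435), -11550), J), Pow(Add(k, Function('R')(154, -158)), -1)) = Mul(Add(Add(Add(-1753, -8435), -11550), 60), Pow(Add(Rational(-31594, 20791), Add(Pow(-158, 2), Mul(99, 154))), -1)) = Mul(Add(Add(-10188, -11550), 60), Pow(Add(Rational(-31594, 20791), Add(24964, 15246)), -1)) = Mul(Add(-21738, 60), Pow(Add(Rational(-31594, 20791), 40210), -1)) = Mul(-21678, Pow(Rational(835974516, 20791), -1)) = Mul(-21678, Rational(20791, 835974516)) = Rational(-75117883, 139329086)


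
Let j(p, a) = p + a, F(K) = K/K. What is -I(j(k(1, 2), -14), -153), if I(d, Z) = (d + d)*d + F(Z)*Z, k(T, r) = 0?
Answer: -239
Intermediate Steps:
F(K) = 1
j(p, a) = a + p
I(d, Z) = Z + 2*d² (I(d, Z) = (d + d)*d + 1*Z = (2*d)*d + Z = 2*d² + Z = Z + 2*d²)
-I(j(k(1, 2), -14), -153) = -(-153 + 2*(-14 + 0)²) = -(-153 + 2*(-14)²) = -(-153 + 2*196) = -(-153 + 392) = -1*239 = -239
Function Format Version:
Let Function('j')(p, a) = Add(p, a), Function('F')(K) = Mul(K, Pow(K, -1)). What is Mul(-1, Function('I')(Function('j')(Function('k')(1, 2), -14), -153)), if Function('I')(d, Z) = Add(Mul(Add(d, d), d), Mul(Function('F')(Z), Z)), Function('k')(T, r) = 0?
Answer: -239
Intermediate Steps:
Function('F')(K) = 1
Function('j')(p, a) = Add(a, p)
Function('I')(d, Z) = Add(Z, Mul(2, Pow(d, 2))) (Function('I')(d, Z) = Add(Mul(Add(d, d), d), Mul(1, Z)) = Add(Mul(Mul(2, d), d), Z) = Add(Mul(2, Pow(d, 2)), Z) = Add(Z, Mul(2, Pow(d, 2))))
Mul(-1, Function('I')(Function('j')(Function('k')(1, 2), -14), -153)) = Mul(-1, Add(-153, Mul(2, Pow(Add(-14, 0), 2)))) = Mul(-1, Add(-153, Mul(2, Pow(-14, 2)))) = Mul(-1, Add(-153, Mul(2, 196))) = Mul(-1, Add(-153, 392)) = Mul(-1, 239) = -239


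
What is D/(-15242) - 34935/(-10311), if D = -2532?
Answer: 93097787/26193377 ≈ 3.5542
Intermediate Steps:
D/(-15242) - 34935/(-10311) = -2532/(-15242) - 34935/(-10311) = -2532*(-1/15242) - 34935*(-1/10311) = 1266/7621 + 11645/3437 = 93097787/26193377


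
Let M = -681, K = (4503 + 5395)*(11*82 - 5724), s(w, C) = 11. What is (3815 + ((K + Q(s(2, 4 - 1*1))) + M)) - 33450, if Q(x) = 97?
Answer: -47758375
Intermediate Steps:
K = -47728156 (K = 9898*(902 - 5724) = 9898*(-4822) = -47728156)
(3815 + ((K + Q(s(2, 4 - 1*1))) + M)) - 33450 = (3815 + ((-47728156 + 97) - 681)) - 33450 = (3815 + (-47728059 - 681)) - 33450 = (3815 - 47728740) - 33450 = -47724925 - 33450 = -47758375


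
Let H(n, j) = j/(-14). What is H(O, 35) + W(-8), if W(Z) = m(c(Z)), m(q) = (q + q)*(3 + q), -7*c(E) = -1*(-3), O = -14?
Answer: -461/98 ≈ -4.7041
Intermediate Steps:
c(E) = -3/7 (c(E) = -(-1)*(-3)/7 = -⅐*3 = -3/7)
H(n, j) = -j/14 (H(n, j) = j*(-1/14) = -j/14)
m(q) = 2*q*(3 + q) (m(q) = (2*q)*(3 + q) = 2*q*(3 + q))
W(Z) = -108/49 (W(Z) = 2*(-3/7)*(3 - 3/7) = 2*(-3/7)*(18/7) = -108/49)
H(O, 35) + W(-8) = -1/14*35 - 108/49 = -5/2 - 108/49 = -461/98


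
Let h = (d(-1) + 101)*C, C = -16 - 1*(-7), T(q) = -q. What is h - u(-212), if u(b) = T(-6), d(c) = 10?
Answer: -1005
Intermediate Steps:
C = -9 (C = -16 + 7 = -9)
u(b) = 6 (u(b) = -1*(-6) = 6)
h = -999 (h = (10 + 101)*(-9) = 111*(-9) = -999)
h - u(-212) = -999 - 1*6 = -999 - 6 = -1005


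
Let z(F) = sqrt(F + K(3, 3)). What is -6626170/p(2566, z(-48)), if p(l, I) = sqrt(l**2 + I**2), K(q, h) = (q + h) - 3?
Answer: -6626170*sqrt(6584311)/6584311 ≈ -2582.3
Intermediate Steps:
K(q, h) = -3 + h + q (K(q, h) = (h + q) - 3 = -3 + h + q)
z(F) = sqrt(3 + F) (z(F) = sqrt(F + (-3 + 3 + 3)) = sqrt(F + 3) = sqrt(3 + F))
p(l, I) = sqrt(I**2 + l**2)
-6626170/p(2566, z(-48)) = -6626170/sqrt((sqrt(3 - 48))**2 + 2566**2) = -6626170/sqrt((sqrt(-45))**2 + 6584356) = -6626170/sqrt((3*I*sqrt(5))**2 + 6584356) = -6626170/sqrt(-45 + 6584356) = -6626170*sqrt(6584311)/6584311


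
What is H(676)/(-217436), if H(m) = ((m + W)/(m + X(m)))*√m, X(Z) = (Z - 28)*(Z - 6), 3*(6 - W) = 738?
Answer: -1417/11818625062 ≈ -1.1990e-7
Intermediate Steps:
W = -240 (W = 6 - ⅓*738 = 6 - 246 = -240)
X(Z) = (-28 + Z)*(-6 + Z)
H(m) = √m*(-240 + m)/(168 + m² - 33*m) (H(m) = ((m - 240)/(m + (168 + m² - 34*m)))*√m = ((-240 + m)/(168 + m² - 33*m))*√m = √m*(-240 + m)/(168 + m² - 33*m))
H(676)/(-217436) = (√676*(-240 + 676)/(168 + 676² - 33*676))/(-217436) = (26*436/(168 + 456976 - 22308))*(-1/217436) = (26*436/434836)*(-1/217436) = (26*(1/434836)*436)*(-1/217436) = (2834/108709)*(-1/217436) = -1417/11818625062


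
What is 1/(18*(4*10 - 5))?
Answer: 1/630 ≈ 0.0015873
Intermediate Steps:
1/(18*(4*10 - 5)) = 1/(18*(40 - 5)) = 1/(18*35) = 1/630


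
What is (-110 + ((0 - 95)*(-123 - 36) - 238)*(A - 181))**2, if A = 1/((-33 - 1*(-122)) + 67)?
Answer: 176221045609479025/24336 ≈ 7.2412e+12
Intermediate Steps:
A = 1/156 (A = 1/((-33 + 122) + 67) = 1/(89 + 67) = 1/156 ≈ 0.0064103)
(-110 + ((0 - 95)*(-123 - 36) - 238)*(A - 181))**2 = (-110 + ((0 - 95)*(-123 - 36) - 238)*(1/156 - 181))**2 = (-110 + (-95*(-159) - 238)*(-28235/156))**2 = (-110 + (15105 - 238)*(-28235/156))**2 = (-110 + 14867*(-28235/156))**2 = (-110 - 419769745/156)**2 = (-419786905/156)**2 = 176221045609479025/24336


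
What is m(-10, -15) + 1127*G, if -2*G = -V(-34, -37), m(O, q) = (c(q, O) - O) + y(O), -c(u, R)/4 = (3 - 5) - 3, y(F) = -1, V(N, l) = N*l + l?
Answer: 1376125/2 ≈ 6.8806e+5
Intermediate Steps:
V(N, l) = l + N*l
c(u, R) = 20 (c(u, R) = -4*((3 - 5) - 3) = -4*(-2 - 3) = -4*(-5) = 20)
m(O, q) = 19 - O (m(O, q) = (20 - O) - 1 = 19 - O)
G = 1221/2 (G = -(-1)*(-37*(1 - 34))/2 = -(-1)*(-37*(-33))/2 = -(-1)*1221/2 = -1/2*(-1221) = 1221/2 ≈ 610.50)
m(-10, -15) + 1127*G = (19 - 1*(-10)) + 1127*(1221/2) = (19 + 10) + 1376067/2 = 29 + 1376067/2 = 1376125/2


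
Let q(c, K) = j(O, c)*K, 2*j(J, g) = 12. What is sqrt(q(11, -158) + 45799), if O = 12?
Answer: sqrt(44851) ≈ 211.78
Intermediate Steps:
j(J, g) = 6 (j(J, g) = (1/2)*12 = 6)
q(c, K) = 6*K
sqrt(q(11, -158) + 45799) = sqrt(6*(-158) + 45799) = sqrt(-948 + 45799) = sqrt(44851)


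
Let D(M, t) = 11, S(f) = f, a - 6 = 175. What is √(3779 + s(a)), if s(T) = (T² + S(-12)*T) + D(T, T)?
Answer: √34379 ≈ 185.42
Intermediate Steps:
a = 181 (a = 6 + 175 = 181)
s(T) = 11 + T² - 12*T (s(T) = (T² - 12*T) + 11 = 11 + T² - 12*T)
√(3779 + s(a)) = √(3779 + (11 + 181² - 12*181)) = √(3779 + (11 + 32761 - 2172)) = √(3779 + 30600) = √34379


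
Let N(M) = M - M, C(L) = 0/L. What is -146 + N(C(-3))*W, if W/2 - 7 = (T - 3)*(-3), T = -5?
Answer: -146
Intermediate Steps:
C(L) = 0
N(M) = 0
W = 62 (W = 14 + 2*((-5 - 3)*(-3)) = 14 + 2*(-8*(-3)) = 14 + 2*24 = 14 + 48 = 62)
-146 + N(C(-3))*W = -146 + 0*62 = -146 + 0 = -146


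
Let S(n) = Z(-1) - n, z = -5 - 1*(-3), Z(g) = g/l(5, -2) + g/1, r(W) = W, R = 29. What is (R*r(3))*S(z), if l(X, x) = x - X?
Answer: 696/7 ≈ 99.429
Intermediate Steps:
Z(g) = 6*g/7 (Z(g) = g/(-2 - 1*5) + g/1 = g/(-2 - 5) + g*1 = g/(-7) + g = g*(-⅐) + g = -g/7 + g = 6*g/7)
z = -2 (z = -5 + 3 = -2)
S(n) = -6/7 - n (S(n) = (6/7)*(-1) - n = -6/7 - n)
(R*r(3))*S(z) = (29*3)*(-6/7 - 1*(-2)) = 87*(-6/7 + 2) = 87*(8/7) = 696/7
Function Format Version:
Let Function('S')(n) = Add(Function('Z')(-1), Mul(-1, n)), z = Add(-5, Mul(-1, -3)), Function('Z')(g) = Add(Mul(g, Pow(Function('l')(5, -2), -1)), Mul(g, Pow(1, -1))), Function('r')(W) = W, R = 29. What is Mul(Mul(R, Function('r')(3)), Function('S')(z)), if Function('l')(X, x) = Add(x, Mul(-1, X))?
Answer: Rational(696, 7) ≈ 99.429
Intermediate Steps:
Function('Z')(g) = Mul(Rational(6, 7), g) (Function('Z')(g) = Add(Mul(g, Pow(Add(-2, Mul(-1, 5)), -1)), Mul(g, Pow(1, -1))) = Add(Mul(g, Pow(Add(-2, -5), -1)), Mul(g, 1)) = Add(Mul(g, Pow(-7, -1)), g) = Add(Mul(g, Rational(-1, 7)), g) = Add(Mul(Rational(-1, 7), g), g) = Mul(Rational(6, 7), g))
z = -2 (z = Add(-5, 3) = -2)
Function('S')(n) = Add(Rational(-6, 7), Mul(-1, n)) (Function('S')(n) = Add(Mul(Rational(6, 7), -1), Mul(-1, n)) = Add(Rational(-6, 7), Mul(-1, n)))
Mul(Mul(R, Function('r')(3)), Function('S')(z)) = Mul(Mul(29, 3), Add(Rational(-6, 7), Mul(-1, -2))) = Mul(87, Add(Rational(-6, 7), 2)) = Mul(87, Rational(8, 7)) = Rational(696, 7)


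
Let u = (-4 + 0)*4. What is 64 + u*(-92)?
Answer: 1536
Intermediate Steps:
u = -16 (u = -4*4 = -16)
64 + u*(-92) = 64 - 16*(-92) = 64 + 1472 = 1536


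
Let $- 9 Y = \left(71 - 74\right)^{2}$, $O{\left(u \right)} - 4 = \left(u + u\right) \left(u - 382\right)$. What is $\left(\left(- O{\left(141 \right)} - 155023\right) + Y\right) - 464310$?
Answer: $-551376$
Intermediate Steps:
$O{\left(u \right)} = 4 + 2 u \left(-382 + u\right)$ ($O{\left(u \right)} = 4 + \left(u + u\right) \left(u - 382\right) = 4 + 2 u \left(-382 + u\right)$)
$Y = -1$ ($Y = - \frac{\left(71 - 74\right)^{2}}{9} = - \frac{\left(-3\right)^{2}}{9} = \left(- \frac{1}{9}\right) 9 = -1$)
$\left(\left(- O{\left(141 \right)} - 155023\right) + Y\right) - 464310 = \left(\left(- (4 - 107724 + 2 \cdot 141^{2}) - 155023\right) - 1\right) - 464310 = \left(\left(- (4 - 107724 + 2 \cdot 19881) - 155023\right) - 1\right) - 464310 = \left(\left(- (4 - 107724 + 39762) - 155023\right) - 1\right) - 464310 = \left(\left(\left(-1\right) \left(-67958\right) - 155023\right) - 1\right) - 464310 = \left(\left(67958 - 155023\right) - 1\right) - 464310 = \left(-87065 - 1\right) - 464310 = -87066 - 464310 = -551376$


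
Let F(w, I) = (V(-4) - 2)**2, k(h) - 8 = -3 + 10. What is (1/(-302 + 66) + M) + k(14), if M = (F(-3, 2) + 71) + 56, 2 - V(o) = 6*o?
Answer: 169447/236 ≈ 718.00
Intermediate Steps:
V(o) = 2 - 6*o
k(h) = 15 (k(h) = 8 + (-3 + 10) = 8 + 7 = 15)
F(w, I) = 576 (F(w, I) = ((2 - 6*(-4)) - 2)**2 = ((2 + 24) - 2)**2 = (26 - 2)**2 = 24**2 = 576)
M = 703 (M = (576 + 71) + 56 = 647 + 56 = 703)
(1/(-302 + 66) + M) + k(14) = (1/(-302 + 66) + 703) + 15 = (1/(-236) + 703) + 15 = (-1/236 + 703) + 15 = 165907/236 + 15 = 169447/236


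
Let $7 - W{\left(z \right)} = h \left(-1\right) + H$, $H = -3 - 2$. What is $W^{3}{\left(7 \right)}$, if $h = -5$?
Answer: $343$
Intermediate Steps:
$H = -5$
$W{\left(z \right)} = 7$ ($W{\left(z \right)} = 7 - \left(\left(-5\right) \left(-1\right) - 5\right) = 7 - \left(5 - 5\right) = 7 - 0 = 7 + 0 = 7$)
$W^{3}{\left(7 \right)} = 7^{3} = 343$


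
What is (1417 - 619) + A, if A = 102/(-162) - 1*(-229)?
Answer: 27712/27 ≈ 1026.4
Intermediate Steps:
A = 6166/27 (A = 102*(-1/162) + 229 = -17/27 + 229 = 6166/27 ≈ 228.37)
(1417 - 619) + A = (1417 - 619) + 6166/27 = 798 + 6166/27 = 27712/27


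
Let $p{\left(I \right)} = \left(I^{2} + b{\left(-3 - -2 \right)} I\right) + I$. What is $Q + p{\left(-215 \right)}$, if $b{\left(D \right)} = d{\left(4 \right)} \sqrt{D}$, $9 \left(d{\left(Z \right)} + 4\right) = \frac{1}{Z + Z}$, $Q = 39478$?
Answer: $85488 + \frac{61705 i}{72} \approx 85488.0 + 857.01 i$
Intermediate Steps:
$d{\left(Z \right)} = -4 + \frac{1}{18 Z}$ ($d{\left(Z \right)} = -4 + \frac{1}{9 \left(Z + Z\right)} = -4 + \frac{1}{9 \cdot 2 Z} = -4 + \frac{\frac{1}{2} \frac{1}{Z}}{9} = -4 + \frac{1}{18 Z}$)
$b{\left(D \right)} = - \frac{287 \sqrt{D}}{72}$ ($b{\left(D \right)} = \left(-4 + \frac{1}{18 \cdot 4}\right) \sqrt{D} = \left(-4 + \frac{1}{18} \cdot \frac{1}{4}\right) \sqrt{D} = \left(-4 + \frac{1}{72}\right) \sqrt{D} = - \frac{287 \sqrt{D}}{72}$)
$p{\left(I \right)} = I + I^{2} - \frac{287 i I}{72}$ ($p{\left(I \right)} = \left(I^{2} + - \frac{287 \sqrt{-3 - -2}}{72} I\right) + I = \left(I^{2} + - \frac{287 \sqrt{-3 + 2}}{72} I\right) + I = \left(I^{2} + - \frac{287 \sqrt{-1}}{72} I\right) + I = \left(I^{2} + - \frac{287 i}{72} I\right) + I = \left(I^{2} - \frac{287 i I}{72}\right) + I = I + I^{2} - \frac{287 i I}{72}$)
$Q + p{\left(-215 \right)} = 39478 + \frac{1}{72} \left(-215\right) \left(72 - 287 i + 72 \left(-215\right)\right) = 39478 + \frac{1}{72} \left(-215\right) \left(72 - 287 i - 15480\right) = 39478 + \frac{1}{72} \left(-215\right) \left(-15408 - 287 i\right) = 39478 + \left(46010 + \frac{61705 i}{72}\right) = 85488 + \frac{61705 i}{72}$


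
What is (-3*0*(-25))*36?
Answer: 0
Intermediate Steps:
(-3*0*(-25))*36 = (0*(-25))*36 = 0*36 = 0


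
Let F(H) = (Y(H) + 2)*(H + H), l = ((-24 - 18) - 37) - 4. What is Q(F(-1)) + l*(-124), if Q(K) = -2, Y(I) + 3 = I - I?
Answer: 10290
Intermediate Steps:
l = -83 (l = (-42 - 37) - 4 = -79 - 4 = -83)
Y(I) = -3 (Y(I) = -3 + (I - I) = -3 + 0 = -3)
F(H) = -2*H (F(H) = (-3 + 2)*(H + H) = -2*H)
Q(F(-1)) + l*(-124) = -2 - 83*(-124) = -2 + 10292 = 10290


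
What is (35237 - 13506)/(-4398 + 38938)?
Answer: 21731/34540 ≈ 0.62915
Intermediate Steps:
(35237 - 13506)/(-4398 + 38938) = 21731/34540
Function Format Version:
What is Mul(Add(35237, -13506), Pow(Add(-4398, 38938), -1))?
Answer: Rational(21731, 34540) ≈ 0.62915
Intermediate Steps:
Mul(Add(35237, -13506), Pow(Add(-4398, 38938), -1)) = Mul(21731, Pow(34540, -1)) = Mul(21731, Rational(1, 34540)) = Rational(21731, 34540)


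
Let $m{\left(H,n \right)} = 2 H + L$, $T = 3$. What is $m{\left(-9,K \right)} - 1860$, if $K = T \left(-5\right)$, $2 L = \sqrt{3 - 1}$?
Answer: $-1878 + \frac{\sqrt{2}}{2} \approx -1877.3$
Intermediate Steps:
$L = \frac{\sqrt{2}}{2}$ ($L = \frac{\sqrt{3 - 1}}{2} = \frac{\sqrt{2}}{2} \approx 0.70711$)
$K = -15$ ($K = 3 \left(-5\right) = -15$)
$m{\left(H,n \right)} = \frac{\sqrt{2}}{2} + 2 H$ ($m{\left(H,n \right)} = 2 H + \frac{\sqrt{2}}{2} = \frac{\sqrt{2}}{2} + 2 H$)
$m{\left(-9,K \right)} - 1860 = \left(\frac{\sqrt{2}}{2} + 2 \left(-9\right)\right) - 1860 = \left(\frac{\sqrt{2}}{2} - 18\right) - 1860 = \left(-18 + \frac{\sqrt{2}}{2}\right) - 1860 = -1878 + \frac{\sqrt{2}}{2}$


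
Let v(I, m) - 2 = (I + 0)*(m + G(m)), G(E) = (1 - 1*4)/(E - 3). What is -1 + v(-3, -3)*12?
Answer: 113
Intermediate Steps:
G(E) = -3/(-3 + E) (G(E) = (1 - 4)/(-3 + E) = -3/(-3 + E))
v(I, m) = 2 + I*(m - 3/(-3 + m)) (v(I, m) = 2 + (I + 0)*(m - 3/(-3 + m)) = 2 + I*(m - 3/(-3 + m)))
-1 + v(-3, -3)*12 = -1 + ((-3*(-3) + (-3 - 3)*(2 - 3*(-3)))/(-3 - 3))*12 = -1 + ((9 - 6*(2 + 9))/(-6))*12 = -1 - (9 - 6*11)/6*12 = -1 - (9 - 66)/6*12 = -1 - ⅙*(-57)*12 = -1 + (19/2)*12 = -1 + 114 = 113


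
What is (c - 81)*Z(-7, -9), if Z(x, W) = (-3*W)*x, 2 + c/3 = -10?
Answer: 22113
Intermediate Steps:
c = -36 (c = -6 + 3*(-10) = -6 - 30 = -36)
Z(x, W) = -3*W*x
(c - 81)*Z(-7, -9) = (-36 - 81)*(-3*(-9)*(-7)) = -117*(-189) = 22113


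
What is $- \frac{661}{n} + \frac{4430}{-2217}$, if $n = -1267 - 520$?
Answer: $- \frac{6450973}{3961779} \approx -1.6283$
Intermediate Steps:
$n = -1787$
$- \frac{661}{n} + \frac{4430}{-2217} = - \frac{661}{-1787} + \frac{4430}{-2217} = \left(-661\right) \left(- \frac{1}{1787}\right) + 4430 \left(- \frac{1}{2217}\right) = \frac{661}{1787} - \frac{4430}{2217} = - \frac{6450973}{3961779}$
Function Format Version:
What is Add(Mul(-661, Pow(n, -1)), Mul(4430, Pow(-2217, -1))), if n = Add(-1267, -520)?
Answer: Rational(-6450973, 3961779) ≈ -1.6283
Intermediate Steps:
n = -1787
Add(Mul(-661, Pow(n, -1)), Mul(4430, Pow(-2217, -1))) = Add(Mul(-661, Pow(-1787, -1)), Mul(4430, Pow(-2217, -1))) = Add(Mul(-661, Rational(-1, 1787)), Mul(4430, Rational(-1, 2217))) = Add(Rational(661, 1787), Rational(-4430, 2217)) = Rational(-6450973, 3961779)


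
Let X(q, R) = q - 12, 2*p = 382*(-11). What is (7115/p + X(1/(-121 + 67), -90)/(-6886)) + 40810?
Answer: 2898175753739/71022204 ≈ 40807.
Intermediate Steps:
p = -2101 (p = (382*(-11))/2 = (½)*(-4202) = -2101)
X(q, R) = -12 + q
(7115/p + X(1/(-121 + 67), -90)/(-6886)) + 40810 = (7115/(-2101) + (-12 + 1/(-121 + 67))/(-6886)) + 40810 = (7115*(-1/2101) + (-12 + 1/(-54))*(-1/6886)) + 40810 = (-7115/2101 + (-12 - 1/54)*(-1/6886)) + 40810 = (-7115/2101 - 649/54*(-1/6886)) + 40810 = (-7115/2101 + 59/33804) + 40810 = -240391501/71022204 + 40810 = 2898175753739/71022204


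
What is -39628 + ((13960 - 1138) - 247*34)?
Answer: -35204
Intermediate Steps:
-39628 + ((13960 - 1138) - 247*34) = -39628 + (12822 - 8398) = -39628 + 4424 = -35204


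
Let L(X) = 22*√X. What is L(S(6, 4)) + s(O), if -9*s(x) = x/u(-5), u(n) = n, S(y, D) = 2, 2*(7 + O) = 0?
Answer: -7/45 + 22*√2 ≈ 30.957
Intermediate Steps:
O = -7 (O = -7 + (½)*0 = -7 + 0 = -7)
s(x) = x/45 (s(x) = -x/(9*(-5)) = -x*(-1)/(9*5) = -(-1)*x/45 = x/45)
L(S(6, 4)) + s(O) = 22*√2 + (1/45)*(-7) = 22*√2 - 7/45 = -7/45 + 22*√2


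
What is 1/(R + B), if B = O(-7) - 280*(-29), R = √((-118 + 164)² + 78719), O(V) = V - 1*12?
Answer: 8101/65545366 - √80835/65545366 ≈ 0.00011926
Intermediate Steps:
O(V) = -12 + V (O(V) = V - 12 = -12 + V)
R = √80835 (R = √(46² + 78719) = √(2116 + 78719) = √80835 ≈ 284.31)
B = 8101 (B = (-12 - 7) - 280*(-29) = -19 + 8120 = 8101)
1/(R + B) = 1/(√80835 + 8101) = 1/(8101 + √80835)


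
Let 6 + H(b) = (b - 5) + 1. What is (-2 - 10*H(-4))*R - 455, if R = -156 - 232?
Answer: -53999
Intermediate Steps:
R = -388
H(b) = -10 + b (H(b) = -6 + ((b - 5) + 1) = -6 + ((-5 + b) + 1) = -6 + (-4 + b) = -10 + b)
(-2 - 10*H(-4))*R - 455 = (-2 - 10*(-10 - 4))*(-388) - 455 = (-2 - 10*(-14))*(-388) - 455 = (-2 + 140)*(-388) - 455 = 138*(-388) - 455 = -53544 - 455 = -53999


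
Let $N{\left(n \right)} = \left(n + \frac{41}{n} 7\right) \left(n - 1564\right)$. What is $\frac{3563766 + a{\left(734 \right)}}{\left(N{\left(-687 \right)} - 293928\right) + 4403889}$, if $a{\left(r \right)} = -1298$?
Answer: $\frac{2447415516}{3886591463} \approx 0.62971$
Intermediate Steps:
$N{\left(n \right)} = \left(-1564 + n\right) \left(n + \frac{287}{n}\right)$ ($N{\left(n \right)} = \left(n + \frac{287}{n}\right) \left(-1564 + n\right) = \left(-1564 + n\right) \left(n + \frac{287}{n}\right)$)
$\frac{3563766 + a{\left(734 \right)}}{\left(N{\left(-687 \right)} - 293928\right) + 4403889} = \frac{3563766 - 1298}{\left(\left(287 + \left(-687\right)^{2} - \frac{448868}{-687} - -1074468\right) - 293928\right) + 4403889} = \frac{3562468}{\left(\left(287 + 471969 - - \frac{448868}{687} + 1074468\right) - 293928\right) + 4403889} = \frac{3562468}{\left(\left(287 + 471969 + \frac{448868}{687} + 1074468\right) - 293928\right) + 4403889} = \frac{3562468}{\left(\frac{1063048256}{687} - 293928\right) + 4403889} = \frac{3562468}{\frac{861119720}{687} + 4403889} = \frac{3562468}{\frac{3886591463}{687}} = 3562468 \cdot \frac{687}{3886591463} = \frac{2447415516}{3886591463}$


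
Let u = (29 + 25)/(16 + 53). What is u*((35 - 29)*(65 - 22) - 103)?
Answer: 2790/23 ≈ 121.30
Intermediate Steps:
u = 18/23 (u = 54/69 = 54*(1/69) = 18/23 ≈ 0.78261)
u*((35 - 29)*(65 - 22) - 103) = 18*((35 - 29)*(65 - 22) - 103)/23 = 18*(6*43 - 103)/23 = 18*(258 - 103)/23 = (18/23)*155 = 2790/23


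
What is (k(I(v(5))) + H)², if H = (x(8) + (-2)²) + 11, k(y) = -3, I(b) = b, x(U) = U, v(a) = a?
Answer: 400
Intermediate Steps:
H = 23 (H = (8 + (-2)²) + 11 = (8 + 4) + 11 = 12 + 11 = 23)
(k(I(v(5))) + H)² = (-3 + 23)² = 20² = 400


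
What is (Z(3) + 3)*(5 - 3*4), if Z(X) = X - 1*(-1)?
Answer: -49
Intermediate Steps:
Z(X) = 1 + X (Z(X) = X + 1 = 1 + X)
(Z(3) + 3)*(5 - 3*4) = ((1 + 3) + 3)*(5 - 3*4) = (4 + 3)*(5 - 12) = 7*(-7) = -49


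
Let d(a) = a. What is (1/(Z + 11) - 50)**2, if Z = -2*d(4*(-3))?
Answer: 3059001/1225 ≈ 2497.1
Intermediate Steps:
Z = 24 (Z = -8*(-3) = -2*(-12) = 24)
(1/(Z + 11) - 50)**2 = (1/(24 + 11) - 50)**2 = (1/35 - 50)**2 = (-1749/35)**2 = 3059001/1225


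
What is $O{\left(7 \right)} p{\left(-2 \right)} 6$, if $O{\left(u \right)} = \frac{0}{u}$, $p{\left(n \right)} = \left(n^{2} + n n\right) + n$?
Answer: $0$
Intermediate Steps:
$p{\left(n \right)} = n + 2 n^{2}$ ($p{\left(n \right)} = \left(n^{2} + n^{2}\right) + n = 2 n^{2} + n = n + 2 n^{2}$)
$O{\left(u \right)} = 0$
$O{\left(7 \right)} p{\left(-2 \right)} 6 = 0 \left(- 2 \left(1 + 2 \left(-2\right)\right)\right) 6 = 0 \left(- 2 \left(1 - 4\right)\right) 6 = 0 \left(\left(-2\right) \left(-3\right)\right) 6 = 0 \cdot 6 \cdot 6 = 0 \cdot 6 = 0$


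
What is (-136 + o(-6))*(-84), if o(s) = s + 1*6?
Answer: 11424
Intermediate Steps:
o(s) = 6 + s (o(s) = s + 6 = 6 + s)
(-136 + o(-6))*(-84) = (-136 + (6 - 6))*(-84) = (-136 + 0)*(-84) = -136*(-84) = 11424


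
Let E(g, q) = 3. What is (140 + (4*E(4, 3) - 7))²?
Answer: 21025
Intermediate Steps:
(140 + (4*E(4, 3) - 7))² = (140 + (4*3 - 7))² = (140 + (12 - 7))² = (140 + 5)² = 145² = 21025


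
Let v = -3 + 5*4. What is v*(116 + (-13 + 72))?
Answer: 2975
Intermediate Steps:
v = 17 (v = -3 + 20 = 17)
v*(116 + (-13 + 72)) = 17*(116 + (-13 + 72)) = 17*(116 + 59) = 17*175 = 2975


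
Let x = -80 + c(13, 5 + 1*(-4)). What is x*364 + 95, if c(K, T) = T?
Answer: -28661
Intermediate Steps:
x = -79 (x = -80 + (5 + 1*(-4)) = -80 + (5 - 4) = -80 + 1 = -79)
x*364 + 95 = -79*364 + 95 = -28756 + 95 = -28661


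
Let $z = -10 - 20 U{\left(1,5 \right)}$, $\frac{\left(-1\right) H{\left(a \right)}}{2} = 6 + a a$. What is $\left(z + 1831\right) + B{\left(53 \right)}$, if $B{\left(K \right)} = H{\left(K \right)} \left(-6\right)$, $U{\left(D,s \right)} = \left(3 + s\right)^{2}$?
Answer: $34321$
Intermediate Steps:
$H{\left(a \right)} = -12 - 2 a^{2}$ ($H{\left(a \right)} = - 2 \left(6 + a a\right) = - 2 \left(6 + a^{2}\right) = -12 - 2 a^{2}$)
$z = -1290$ ($z = -10 - 20 \left(3 + 5\right)^{2} = -10 - 20 \cdot 8^{2} = -10 - 1280 = -1290$)
$B{\left(K \right)} = 72 + 12 K^{2}$ ($B{\left(K \right)} = \left(-12 - 2 K^{2}\right) \left(-6\right) = 72 + 12 K^{2}$)
$\left(z + 1831\right) + B{\left(53 \right)} = \left(-1290 + 1831\right) + \left(72 + 12 \cdot 53^{2}\right) = 541 + \left(72 + 12 \cdot 2809\right) = 541 + \left(72 + 33708\right) = 541 + 33780 = 34321$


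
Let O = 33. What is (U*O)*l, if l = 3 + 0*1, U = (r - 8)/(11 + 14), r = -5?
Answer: -1287/25 ≈ -51.480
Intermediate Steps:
U = -13/25 (U = (-5 - 8)/(11 + 14) = -13/25 ≈ -0.52000)
l = 3 (l = 3 + 0 = 3)
(U*O)*l = -13/25*33*3 = -429/25*3 = -1287/25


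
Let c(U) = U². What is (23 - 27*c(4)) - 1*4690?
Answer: -5099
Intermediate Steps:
(23 - 27*c(4)) - 1*4690 = (23 - 27*4²) - 1*4690 = (23 - 27*16) - 4690 = (23 - 432) - 4690 = -409 - 4690 = -5099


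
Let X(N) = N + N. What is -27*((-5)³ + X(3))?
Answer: 3213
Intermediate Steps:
X(N) = 2*N
-27*((-5)³ + X(3)) = -27*((-5)³ + 2*3) = -27*(-125 + 6) = -27*(-119) = 3213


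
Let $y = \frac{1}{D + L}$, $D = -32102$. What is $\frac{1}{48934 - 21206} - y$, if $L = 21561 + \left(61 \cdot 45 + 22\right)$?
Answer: $\frac{17751}{107778736} \approx 0.0001647$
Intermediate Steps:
$L = 24328$ ($L = 21561 + \left(2745 + 22\right) = 21561 + 2767 = 24328$)
$y = - \frac{1}{7774}$ ($y = \frac{1}{-32102 + 24328} = \frac{1}{-7774} = - \frac{1}{7774} \approx -0.00012863$)
$\frac{1}{48934 - 21206} - y = \frac{1}{48934 - 21206} - - \frac{1}{7774} = \frac{1}{27728} + \frac{1}{7774} = \frac{17751}{107778736}$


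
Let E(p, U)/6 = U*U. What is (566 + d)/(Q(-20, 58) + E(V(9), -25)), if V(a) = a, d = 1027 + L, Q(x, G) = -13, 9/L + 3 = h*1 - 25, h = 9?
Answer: 30258/71003 ≈ 0.42615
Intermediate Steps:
L = -9/19 (L = 9/(-3 + (9*1 - 25)) = 9/(-3 + (9 - 25)) = 9/(-3 - 16) = 9/(-19) = 9*(-1/19) = -9/19 ≈ -0.47368)
d = 19504/19 (d = 1027 - 9/19 = 19504/19 ≈ 1026.5)
E(p, U) = 6*U² (E(p, U) = 6*(U*U) = 6*U²)
(566 + d)/(Q(-20, 58) + E(V(9), -25)) = (566 + 19504/19)/(-13 + 6*(-25)²) = 30258/(19*(-13 + 6*625)) = 30258/(19*(-13 + 3750)) = (30258/19)/3737 = (30258/19)*(1/3737) = 30258/71003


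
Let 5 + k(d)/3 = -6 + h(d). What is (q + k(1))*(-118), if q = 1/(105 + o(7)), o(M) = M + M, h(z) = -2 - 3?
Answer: 673898/119 ≈ 5663.0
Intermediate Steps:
h(z) = -5
o(M) = 2*M
q = 1/119 (q = 1/(105 + 2*7) = 1/(105 + 14) = 1/119 ≈ 0.0084034)
k(d) = -48 (k(d) = -15 + 3*(-6 - 5) = -15 + 3*(-11) = -15 - 33 = -48)
(q + k(1))*(-118) = (1/119 - 48)*(-118) = -5711/119*(-118) = 673898/119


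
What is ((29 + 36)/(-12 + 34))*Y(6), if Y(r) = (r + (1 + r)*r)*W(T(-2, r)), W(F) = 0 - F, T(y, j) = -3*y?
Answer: -9360/11 ≈ -850.91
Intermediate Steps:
W(F) = -F
Y(r) = -6*r - 6*r*(1 + r) (Y(r) = (r + (1 + r)*r)*(-(-3)*(-2)) = (r + r*(1 + r))*(-1*6) = (r + r*(1 + r))*(-6) = -6*r - 6*r*(1 + r))
((29 + 36)/(-12 + 34))*Y(6) = ((29 + 36)/(-12 + 34))*(-6*6*(2 + 6)) = (65/22)*(-6*6*8) = (65*(1/22))*(-288) = (65/22)*(-288) = -9360/11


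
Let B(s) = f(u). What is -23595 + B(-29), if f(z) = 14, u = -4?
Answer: -23581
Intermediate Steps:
B(s) = 14
-23595 + B(-29) = -23595 + 14 = -23581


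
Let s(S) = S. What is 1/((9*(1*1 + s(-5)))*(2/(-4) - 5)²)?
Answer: -1/1089 ≈ -0.00091827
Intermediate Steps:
1/((9*(1*1 + s(-5)))*(2/(-4) - 5)²) = 1/((9*(1*1 - 5))*(2/(-4) - 5)²) = 1/((9*(1 - 5))*(2*(-¼) - 5)²) = 1/((9*(-4))*(-½ - 5)²) = 1/(-36*(-11/2)²) = 1/(-36*121/4) = 1/(-1089) = -1/1089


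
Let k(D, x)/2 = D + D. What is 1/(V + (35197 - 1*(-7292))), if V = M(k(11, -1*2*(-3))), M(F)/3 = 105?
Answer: 1/42804 ≈ 2.3362e-5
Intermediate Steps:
k(D, x) = 4*D (k(D, x) = 2*(D + D) = 2*(2*D) = 4*D)
M(F) = 315 (M(F) = 3*105 = 315)
V = 315
1/(V + (35197 - 1*(-7292))) = 1/(315 + (35197 - 1*(-7292))) = 1/(315 + (35197 + 7292)) = 1/(315 + 42489) = 1/42804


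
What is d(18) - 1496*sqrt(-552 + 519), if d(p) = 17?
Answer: 17 - 1496*I*sqrt(33) ≈ 17.0 - 8593.9*I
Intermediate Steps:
d(18) - 1496*sqrt(-552 + 519) = 17 - 1496*sqrt(-552 + 519) = 17 - 1496*I*sqrt(33)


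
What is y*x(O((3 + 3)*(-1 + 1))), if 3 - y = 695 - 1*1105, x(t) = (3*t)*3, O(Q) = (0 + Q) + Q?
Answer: 0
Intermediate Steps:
O(Q) = 2*Q (O(Q) = Q + Q = 2*Q)
x(t) = 9*t
y = 413 (y = 3 - (695 - 1*1105) = 3 - (695 - 1105) = 3 - 1*(-410) = 3 + 410 = 413)
y*x(O((3 + 3)*(-1 + 1))) = 413*(9*(2*((3 + 3)*(-1 + 1)))) = 413*(9*(2*(6*0))) = 413*(9*(2*0)) = 413*(9*0) = 413*0 = 0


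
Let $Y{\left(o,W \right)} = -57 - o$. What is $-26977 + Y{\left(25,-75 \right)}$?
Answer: $-27059$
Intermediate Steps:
$-26977 + Y{\left(25,-75 \right)} = -26977 - 82 = -27059$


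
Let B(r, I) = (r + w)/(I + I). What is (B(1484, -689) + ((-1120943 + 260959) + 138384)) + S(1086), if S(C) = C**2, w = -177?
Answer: 630841581/1378 ≈ 4.5780e+5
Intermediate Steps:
B(r, I) = (-177 + r)/(2*I) (B(r, I) = (r - 177)/(I + I) = (-177 + r)/((2*I)) = (-177 + r)*(1/(2*I)) = (-177 + r)/(2*I))
(B(1484, -689) + ((-1120943 + 260959) + 138384)) + S(1086) = ((1/2)*(-177 + 1484)/(-689) + ((-1120943 + 260959) + 138384)) + 1086**2 = ((1/2)*(-1/689)*1307 + (-859984 + 138384)) + 1179396 = (-1307/1378 - 721600) + 1179396 = -994366107/1378 + 1179396 = 630841581/1378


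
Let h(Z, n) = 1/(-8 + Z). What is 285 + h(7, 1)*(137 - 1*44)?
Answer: 192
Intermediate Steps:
285 + h(7, 1)*(137 - 1*44) = 285 + (137 - 1*44)/(-8 + 7) = 285 + (137 - 44)/(-1) = 285 - 1*93 = 285 - 93 = 192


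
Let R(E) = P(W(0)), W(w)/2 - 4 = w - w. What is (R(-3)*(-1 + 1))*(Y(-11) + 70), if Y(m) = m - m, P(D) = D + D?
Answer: 0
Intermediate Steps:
W(w) = 8 (W(w) = 8 + 2*(w - w) = 8 + 2*0 = 8 + 0 = 8)
P(D) = 2*D
R(E) = 16 (R(E) = 2*8 = 16)
Y(m) = 0
(R(-3)*(-1 + 1))*(Y(-11) + 70) = (16*(-1 + 1))*(0 + 70) = (16*0)*70 = 0*70 = 0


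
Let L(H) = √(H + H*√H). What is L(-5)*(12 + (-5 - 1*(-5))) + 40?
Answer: 40 + 12*√(-5 - 5*I*√5) ≈ 62.843 - 35.239*I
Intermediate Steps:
L(H) = √(H + H^(3/2))
L(-5)*(12 + (-5 - 1*(-5))) + 40 = √(-5 + (-5)^(3/2))*(12 + (-5 - 1*(-5))) + 40 = √(-5 - 5*I*√5)*(12 + (-5 + 5)) + 40 = √(-5 - 5*I*√5)*(12 + 0) + 40 = √(-5 - 5*I*√5)*12 + 40 = 12*√(-5 - 5*I*√5) + 40 = 40 + 12*√(-5 - 5*I*√5)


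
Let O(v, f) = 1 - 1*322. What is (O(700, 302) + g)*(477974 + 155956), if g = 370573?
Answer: 234713850360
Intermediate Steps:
O(v, f) = -321 (O(v, f) = 1 - 322 = -321)
(O(700, 302) + g)*(477974 + 155956) = (-321 + 370573)*(477974 + 155956) = 370252*633930 = 234713850360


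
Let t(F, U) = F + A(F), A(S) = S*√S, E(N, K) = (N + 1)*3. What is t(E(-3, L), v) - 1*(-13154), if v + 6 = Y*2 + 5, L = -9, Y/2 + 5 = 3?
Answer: 13148 - 6*I*√6 ≈ 13148.0 - 14.697*I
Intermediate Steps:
Y = -4 (Y = -10 + 2*3 = -10 + 6 = -4)
E(N, K) = 3 + 3*N (E(N, K) = (1 + N)*3 = 3 + 3*N)
A(S) = S^(3/2)
v = -9 (v = -6 + (-4*2 + 5) = -6 + (-8 + 5) = -6 - 3 = -9)
t(F, U) = F + F^(3/2)
t(E(-3, L), v) - 1*(-13154) = ((3 + 3*(-3)) + (3 + 3*(-3))^(3/2)) - 1*(-13154) = ((3 - 9) + (3 - 9)^(3/2)) + 13154 = (-6 + (-6)^(3/2)) + 13154 = (-6 - 6*I*√6) + 13154 = 13148 - 6*I*√6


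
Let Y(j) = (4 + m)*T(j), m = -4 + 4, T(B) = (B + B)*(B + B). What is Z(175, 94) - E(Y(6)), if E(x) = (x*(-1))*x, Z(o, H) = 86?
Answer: 331862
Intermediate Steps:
T(B) = 4*B² (T(B) = (2*B)*(2*B) = 4*B²)
m = 0
Y(j) = 16*j² (Y(j) = (4 + 0)*(4*j²) = 4*(4*j²) = 16*j²)
E(x) = -x² (E(x) = (-x)*x = -x²)
Z(175, 94) - E(Y(6)) = 86 - (-1)*(16*6²)² = 86 - (-1)*(16*36)² = 86 - (-1)*576² = 86 - (-1)*331776 = 86 - 1*(-331776) = 86 + 331776 = 331862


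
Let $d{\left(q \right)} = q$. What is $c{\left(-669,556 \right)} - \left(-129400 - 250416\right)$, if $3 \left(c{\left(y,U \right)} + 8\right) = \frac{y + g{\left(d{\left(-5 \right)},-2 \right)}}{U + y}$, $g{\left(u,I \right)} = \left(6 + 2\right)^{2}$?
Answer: $\frac{128755517}{339} \approx 3.7981 \cdot 10^{5}$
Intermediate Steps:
$g{\left(u,I \right)} = 64$ ($g{\left(u,I \right)} = 8^{2} = 64$)
$c{\left(y,U \right)} = -8 + \frac{64 + y}{3 \left(U + y\right)}$ ($c{\left(y,U \right)} = -8 + \frac{\left(y + 64\right) \frac{1}{U + y}}{3} = -8 + \frac{\left(64 + y\right) \frac{1}{U + y}}{3} = -8 + \frac{\frac{1}{U + y} \left(64 + y\right)}{3} = -8 + \frac{64 + y}{3 \left(U + y\right)}$)
$c{\left(-669,556 \right)} - \left(-129400 - 250416\right) = \frac{64 - 13344 - -15387}{3 \left(556 - 669\right)} - \left(-129400 - 250416\right) = \frac{64 - 13344 + 15387}{3 \left(-113\right)} - -379816 = \frac{1}{3} \left(- \frac{1}{113}\right) 2107 + 379816 = - \frac{2107}{339} + 379816 = \frac{128755517}{339}$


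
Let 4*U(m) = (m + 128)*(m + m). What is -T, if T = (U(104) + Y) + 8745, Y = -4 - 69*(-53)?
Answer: -24462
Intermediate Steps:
Y = 3653 (Y = -4 + 3657 = 3653)
U(m) = m*(128 + m)/2 (U(m) = ((m + 128)*(m + m))/4 = ((128 + m)*(2*m))/4 = (2*m*(128 + m))/4 = m*(128 + m)/2)
T = 24462 (T = ((1/2)*104*(128 + 104) + 3653) + 8745 = ((1/2)*104*232 + 3653) + 8745 = (12064 + 3653) + 8745 = 15717 + 8745 = 24462)
-T = -1*24462 = -24462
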